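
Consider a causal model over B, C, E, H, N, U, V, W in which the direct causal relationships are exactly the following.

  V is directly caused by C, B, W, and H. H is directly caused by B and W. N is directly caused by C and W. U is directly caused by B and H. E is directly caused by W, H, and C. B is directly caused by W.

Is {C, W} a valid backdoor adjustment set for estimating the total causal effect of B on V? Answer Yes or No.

Backdoor paths from B to V (paths whose first edge points into B):
  P1: B <- W -> H -> V
  P2: B <- W -> H -> E <- C -> V
  P3: B <- W -> V
  P4: B <- W -> N <- C -> V
  P5: B <- W -> N <- C -> E <- H -> V
  P6: B <- W -> E <- C -> V
  P7: B <- W -> E <- H -> V
Condition 1 (no descendant of B in the set): holds — descendants of B are {E, H, U, V}; none are in {C, W}.
Condition 2 (every backdoor path blocked by {C, W}):
  P1: blocked at fork node W ∈ conditioning set.
  P2: blocked at fork node W ∈ conditioning set.
  P3: blocked at fork node W ∈ conditioning set.
  P4: blocked at fork node W ∈ conditioning set.
  P5: blocked at fork node W ∈ conditioning set.
  P6: blocked at fork node W ∈ conditioning set.
  P7: blocked at fork node W ∈ conditioning set.
{C, W} satisfies the backdoor criterion.

Yes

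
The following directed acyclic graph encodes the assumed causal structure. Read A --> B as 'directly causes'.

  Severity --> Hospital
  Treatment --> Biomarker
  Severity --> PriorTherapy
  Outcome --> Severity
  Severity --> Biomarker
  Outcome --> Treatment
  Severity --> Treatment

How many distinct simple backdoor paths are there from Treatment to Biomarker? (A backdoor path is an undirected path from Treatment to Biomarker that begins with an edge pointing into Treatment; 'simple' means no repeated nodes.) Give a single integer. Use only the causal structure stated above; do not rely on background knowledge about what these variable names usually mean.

A backdoor path from Treatment to Biomarker is any simple undirected path whose first edge points into Treatment (i.e. leaves Treatment via a parent).
Parents of Treatment: {Outcome, Severity}.
Enumerating:
  P1: Treatment <- Outcome -> Severity -> Biomarker
  P2: Treatment <- Severity -> Biomarker
That exhausts the simple backdoor paths. Count: 2.

2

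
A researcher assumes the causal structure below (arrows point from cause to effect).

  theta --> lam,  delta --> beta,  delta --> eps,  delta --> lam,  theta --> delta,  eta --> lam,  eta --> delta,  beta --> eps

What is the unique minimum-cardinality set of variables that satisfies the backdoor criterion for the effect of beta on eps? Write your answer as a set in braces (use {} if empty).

Variables eligible for adjustment (non-descendants of beta, excluding beta and eps): {delta, eta, lam, theta}.
Backdoor paths from beta to eps:
  P1: beta <- delta -> eps
The empty set is not sufficient: P1 (beta <- delta -> eps) has no collider blocking it and no conditioned non-collider, so it is open.
Try {delta}:
  P1: blocked at fork node delta ∈ conditioning set.
{delta} contains no descendant of beta and blocks every backdoor path.
No other singleton works — e.g. {theta} leaves P1 open — so {delta} is the unique smallest valid adjustment set.

{delta}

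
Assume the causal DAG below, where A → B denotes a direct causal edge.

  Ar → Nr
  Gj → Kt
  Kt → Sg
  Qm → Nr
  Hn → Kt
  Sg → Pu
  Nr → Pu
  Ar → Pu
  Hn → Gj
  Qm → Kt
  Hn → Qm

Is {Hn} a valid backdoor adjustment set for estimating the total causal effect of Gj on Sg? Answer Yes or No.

Yes

Backdoor paths from Gj to Sg (paths whose first edge points into Gj):
  P1: Gj <- Hn -> Qm -> Nr <- Ar -> Pu <- Sg
  P2: Gj <- Hn -> Qm -> Nr -> Pu <- Sg
  P3: Gj <- Hn -> Qm -> Kt -> Sg
  P4: Gj <- Hn -> Kt <- Qm -> Nr <- Ar -> Pu <- Sg
  P5: Gj <- Hn -> Kt <- Qm -> Nr -> Pu <- Sg
  P6: Gj <- Hn -> Kt -> Sg
Condition 1 (no descendant of Gj in the set): holds — descendants of Gj are {Kt, Pu, Sg}; none are in {Hn}.
Condition 2 (every backdoor path blocked by {Hn}):
  P1: blocked at fork node Hn ∈ conditioning set.
  P2: blocked at fork node Hn ∈ conditioning set.
  P3: blocked at fork node Hn ∈ conditioning set.
  P4: blocked at fork node Hn ∈ conditioning set.
  P5: blocked at fork node Hn ∈ conditioning set.
  P6: blocked at fork node Hn ∈ conditioning set.
{Hn} satisfies the backdoor criterion.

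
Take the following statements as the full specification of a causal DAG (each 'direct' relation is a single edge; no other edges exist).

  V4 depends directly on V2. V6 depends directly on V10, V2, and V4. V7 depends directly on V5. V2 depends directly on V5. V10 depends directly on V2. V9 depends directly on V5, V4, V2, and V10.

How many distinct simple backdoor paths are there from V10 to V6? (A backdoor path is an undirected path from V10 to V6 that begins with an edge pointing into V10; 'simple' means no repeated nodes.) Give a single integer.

A backdoor path from V10 to V6 is any simple undirected path whose first edge points into V10 (i.e. leaves V10 via a parent).
Parents of V10: {V2}.
Enumerating:
  P1: V10 <- V2 <- V5 -> V9 <- V4 -> V6
  P2: V10 <- V2 -> V4 -> V6
  P3: V10 <- V2 -> V6
  P4: V10 <- V2 -> V9 <- V4 -> V6
That exhausts the simple backdoor paths. Count: 4.

4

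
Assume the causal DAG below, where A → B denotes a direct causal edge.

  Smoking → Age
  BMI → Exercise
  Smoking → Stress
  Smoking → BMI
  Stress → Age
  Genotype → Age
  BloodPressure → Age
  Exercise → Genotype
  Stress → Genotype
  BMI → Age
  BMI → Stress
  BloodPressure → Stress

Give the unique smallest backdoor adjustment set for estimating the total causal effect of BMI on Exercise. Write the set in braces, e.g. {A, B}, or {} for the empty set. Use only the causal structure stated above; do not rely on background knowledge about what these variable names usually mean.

{}

Variables eligible for adjustment (non-descendants of BMI, excluding BMI and Exercise): {BloodPressure, Smoking}.
Backdoor paths from BMI to Exercise:
  P1: BMI <- Smoking -> Stress <- BloodPressure -> Age <- Genotype <- Exercise
  P2: BMI <- Smoking -> Stress -> Genotype <- Exercise
  P3: BMI <- Smoking -> Stress -> Age <- Genotype <- Exercise
  P4: BMI <- Smoking -> Age <- BloodPressure -> Stress -> Genotype <- Exercise
  P5: BMI <- Smoking -> Age <- Stress -> Genotype <- Exercise
  P6: BMI <- Smoking -> Age <- Genotype <- Exercise
Each backdoor path contains an unconditioned collider, so every path is already blocked with the empty conditioning set:
  P1: blocked at collider Stress (neither it nor any descendant is in the conditioning set).
  P2: blocked at collider Genotype (neither it nor any descendant is in the conditioning set).
  P3: blocked at collider Age (neither it nor any descendant is in the conditioning set).
  P4: blocked at collider Age (neither it nor any descendant is in the conditioning set).
  P5: blocked at collider Age (neither it nor any descendant is in the conditioning set).
  P6: blocked at collider Age (neither it nor any descendant is in the conditioning set).
The empty set is therefore the unique smallest valid set.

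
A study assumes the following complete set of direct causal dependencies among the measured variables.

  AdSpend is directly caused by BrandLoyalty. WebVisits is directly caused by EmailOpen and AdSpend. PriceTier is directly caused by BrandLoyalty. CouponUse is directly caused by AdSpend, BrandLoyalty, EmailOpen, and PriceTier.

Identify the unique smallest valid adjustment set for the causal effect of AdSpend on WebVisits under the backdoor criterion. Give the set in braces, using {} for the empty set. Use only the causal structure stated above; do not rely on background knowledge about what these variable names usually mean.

{}

Variables eligible for adjustment (non-descendants of AdSpend, excluding AdSpend and WebVisits): {BrandLoyalty, EmailOpen, PriceTier}.
Backdoor paths from AdSpend to WebVisits:
  P1: AdSpend <- BrandLoyalty -> PriceTier -> CouponUse <- EmailOpen -> WebVisits
  P2: AdSpend <- BrandLoyalty -> CouponUse <- EmailOpen -> WebVisits
Each backdoor path contains an unconditioned collider, so every path is already blocked with the empty conditioning set:
  P1: blocked at collider CouponUse (neither it nor any descendant is in the conditioning set).
  P2: blocked at collider CouponUse (neither it nor any descendant is in the conditioning set).
The empty set is therefore the unique smallest valid set.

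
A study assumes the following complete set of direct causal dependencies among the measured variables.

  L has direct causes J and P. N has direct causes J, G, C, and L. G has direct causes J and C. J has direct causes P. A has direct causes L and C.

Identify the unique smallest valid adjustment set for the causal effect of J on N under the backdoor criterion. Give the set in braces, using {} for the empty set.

{P}

Variables eligible for adjustment (non-descendants of J, excluding J and N): {C, P}.
Backdoor paths from J to N:
  P1: J <- P -> L -> A <- C -> G -> N
  P2: J <- P -> L -> A <- C -> N
  P3: J <- P -> L -> N
The empty set is not sufficient: P3 (J <- P -> L -> N) has no collider blocking it and no conditioned non-collider, so it is open.
Try {P}:
  P1: blocked at fork node P ∈ conditioning set.
  P2: blocked at fork node P ∈ conditioning set.
  P3: blocked at fork node P ∈ conditioning set.
{P} contains no descendant of J and blocks every backdoor path.
No other singleton works — e.g. {C} leaves P3 open — so {P} is the unique smallest valid adjustment set.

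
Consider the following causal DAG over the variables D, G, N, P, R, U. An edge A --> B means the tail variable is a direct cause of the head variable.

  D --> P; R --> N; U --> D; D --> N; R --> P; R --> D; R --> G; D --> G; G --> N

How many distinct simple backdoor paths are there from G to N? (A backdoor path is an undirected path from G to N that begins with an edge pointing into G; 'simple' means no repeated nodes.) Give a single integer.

A backdoor path from G to N is any simple undirected path whose first edge points into G (i.e. leaves G via a parent).
Parents of G: {D, R}.
Enumerating:
  P1: G <- R -> D -> N
  P2: G <- R -> P <- D -> N
  P3: G <- R -> N
  P4: G <- D <- R -> N
  P5: G <- D -> P <- R -> N
  P6: G <- D -> N
That exhausts the simple backdoor paths. Count: 6.

6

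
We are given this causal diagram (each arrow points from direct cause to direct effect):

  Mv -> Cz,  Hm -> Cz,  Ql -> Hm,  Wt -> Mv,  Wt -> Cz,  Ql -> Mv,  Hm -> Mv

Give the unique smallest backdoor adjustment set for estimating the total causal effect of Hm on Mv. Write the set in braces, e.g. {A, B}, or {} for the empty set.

{Ql}

Variables eligible for adjustment (non-descendants of Hm, excluding Hm and Mv): {Ql, Wt}.
Backdoor paths from Hm to Mv:
  P1: Hm <- Ql -> Mv
The empty set is not sufficient: P1 (Hm <- Ql -> Mv) has no collider blocking it and no conditioned non-collider, so it is open.
Try {Ql}:
  P1: blocked at fork node Ql ∈ conditioning set.
{Ql} contains no descendant of Hm and blocks every backdoor path.
No other singleton works — e.g. {Wt} leaves P1 open — so {Ql} is the unique smallest valid adjustment set.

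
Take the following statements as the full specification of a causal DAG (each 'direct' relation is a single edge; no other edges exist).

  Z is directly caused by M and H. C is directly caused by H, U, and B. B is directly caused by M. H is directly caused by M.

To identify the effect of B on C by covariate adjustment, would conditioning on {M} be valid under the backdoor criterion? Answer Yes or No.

Backdoor paths from B to C (paths whose first edge points into B):
  P1: B <- M -> H -> C
  P2: B <- M -> Z <- H -> C
Condition 1 (no descendant of B in the set): holds — descendants of B are {C}; none are in {M}.
Condition 2 (every backdoor path blocked by {M}):
  P1: blocked at fork node M ∈ conditioning set.
  P2: blocked at fork node M ∈ conditioning set.
{M} satisfies the backdoor criterion.

Yes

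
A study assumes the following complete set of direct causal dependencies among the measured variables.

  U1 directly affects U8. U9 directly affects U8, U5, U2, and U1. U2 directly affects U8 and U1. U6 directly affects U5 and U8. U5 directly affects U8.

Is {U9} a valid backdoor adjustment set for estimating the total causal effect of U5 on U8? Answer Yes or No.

No

Backdoor paths from U5 to U8 (paths whose first edge points into U5):
  P1: U5 <- U9 -> U2 -> U1 -> U8
  P2: U5 <- U9 -> U2 -> U8
  P3: U5 <- U9 -> U1 <- U2 -> U8
  P4: U5 <- U9 -> U1 -> U8
  P5: U5 <- U9 -> U8
  P6: U5 <- U6 -> U8
Condition 1 (no descendant of U5 in the set): holds — descendants of U5 are {U8}; none are in {U9}.
Condition 2 (every backdoor path blocked by {U9}):
  P1: blocked at fork node U9 ∈ conditioning set.
  P2: blocked at fork node U9 ∈ conditioning set.
  P3: blocked at fork node U9 ∈ conditioning set.
  P4: blocked at fork node U9 ∈ conditioning set.
  P5: blocked at fork node U9 ∈ conditioning set.
  P6: open — no interior node is in the conditioning set.
{U9} does not satisfy the backdoor criterion.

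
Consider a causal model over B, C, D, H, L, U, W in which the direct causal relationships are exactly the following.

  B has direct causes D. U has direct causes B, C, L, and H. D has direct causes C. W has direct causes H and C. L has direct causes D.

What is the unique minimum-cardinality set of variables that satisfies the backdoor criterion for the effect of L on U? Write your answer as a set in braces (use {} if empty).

{D}

Variables eligible for adjustment (non-descendants of L, excluding L and U): {B, C, D, H, W}.
Backdoor paths from L to U:
  P1: L <- D <- C -> W <- H -> U
  P2: L <- D <- C -> U
  P3: L <- D -> B -> U
The empty set is not sufficient: P2 (L <- D <- C -> U) has no collider blocking it and no conditioned non-collider, so it is open.
Try {D}:
  P1: blocked at chain node D ∈ conditioning set.
  P2: blocked at chain node D ∈ conditioning set.
  P3: blocked at fork node D ∈ conditioning set.
{D} contains no descendant of L and blocks every backdoor path.
No other singleton works — e.g. {C} leaves P3 open — so {D} is the unique smallest valid adjustment set.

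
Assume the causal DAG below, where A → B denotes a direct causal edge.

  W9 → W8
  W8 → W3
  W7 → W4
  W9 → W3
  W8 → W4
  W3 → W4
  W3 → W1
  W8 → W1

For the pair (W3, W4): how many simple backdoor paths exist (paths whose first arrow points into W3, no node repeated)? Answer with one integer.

A backdoor path from W3 to W4 is any simple undirected path whose first edge points into W3 (i.e. leaves W3 via a parent).
Parents of W3: {W8, W9}.
Enumerating:
  P1: W3 <- W9 -> W8 -> W4
  P2: W3 <- W8 -> W4
That exhausts the simple backdoor paths. Count: 2.

2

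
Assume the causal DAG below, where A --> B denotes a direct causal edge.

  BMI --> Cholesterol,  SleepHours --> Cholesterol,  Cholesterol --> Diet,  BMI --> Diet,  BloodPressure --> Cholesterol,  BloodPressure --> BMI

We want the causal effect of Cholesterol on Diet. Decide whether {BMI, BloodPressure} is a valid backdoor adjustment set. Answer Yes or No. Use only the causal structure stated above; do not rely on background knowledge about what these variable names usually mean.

Backdoor paths from Cholesterol to Diet (paths whose first edge points into Cholesterol):
  P1: Cholesterol <- BloodPressure -> BMI -> Diet
  P2: Cholesterol <- BMI -> Diet
Condition 1 (no descendant of Cholesterol in the set): holds — descendants of Cholesterol are {Diet}; none are in {BMI, BloodPressure}.
Condition 2 (every backdoor path blocked by {BMI, BloodPressure}):
  P1: blocked at fork node BloodPressure ∈ conditioning set.
  P2: blocked at fork node BMI ∈ conditioning set.
{BMI, BloodPressure} satisfies the backdoor criterion.

Yes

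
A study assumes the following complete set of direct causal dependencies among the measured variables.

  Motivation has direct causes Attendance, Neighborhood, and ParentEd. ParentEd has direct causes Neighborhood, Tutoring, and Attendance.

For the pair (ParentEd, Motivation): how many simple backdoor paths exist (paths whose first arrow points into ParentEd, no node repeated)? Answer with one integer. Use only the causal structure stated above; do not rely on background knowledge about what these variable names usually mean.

A backdoor path from ParentEd to Motivation is any simple undirected path whose first edge points into ParentEd (i.e. leaves ParentEd via a parent).
Parents of ParentEd: {Attendance, Neighborhood, Tutoring}.
Enumerating:
  P1: ParentEd <- Attendance -> Motivation
  P2: ParentEd <- Neighborhood -> Motivation
That exhausts the simple backdoor paths. Count: 2.

2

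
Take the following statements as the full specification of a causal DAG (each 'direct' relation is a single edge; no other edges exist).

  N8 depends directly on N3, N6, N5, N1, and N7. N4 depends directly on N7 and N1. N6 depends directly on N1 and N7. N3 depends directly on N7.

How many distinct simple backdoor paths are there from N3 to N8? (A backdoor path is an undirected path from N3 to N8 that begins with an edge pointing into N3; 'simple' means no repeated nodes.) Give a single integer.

A backdoor path from N3 to N8 is any simple undirected path whose first edge points into N3 (i.e. leaves N3 via a parent).
Parents of N3: {N7}.
Enumerating:
  P1: N3 <- N7 -> N4 <- N1 -> N6 -> N8
  P2: N3 <- N7 -> N4 <- N1 -> N8
  P3: N3 <- N7 -> N6 <- N1 -> N8
  P4: N3 <- N7 -> N6 -> N8
  P5: N3 <- N7 -> N8
That exhausts the simple backdoor paths. Count: 5.

5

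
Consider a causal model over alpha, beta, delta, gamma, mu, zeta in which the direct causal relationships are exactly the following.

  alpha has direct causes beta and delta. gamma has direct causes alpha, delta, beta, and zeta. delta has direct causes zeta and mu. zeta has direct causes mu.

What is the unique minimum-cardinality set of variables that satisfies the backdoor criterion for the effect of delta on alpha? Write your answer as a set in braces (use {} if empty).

{}

Variables eligible for adjustment (non-descendants of delta, excluding delta and alpha): {beta, mu, zeta}.
Backdoor paths from delta to alpha:
  P1: delta <- mu -> zeta -> gamma <- beta -> alpha
  P2: delta <- mu -> zeta -> gamma <- alpha
  P3: delta <- zeta -> gamma <- beta -> alpha
  P4: delta <- zeta -> gamma <- alpha
Each backdoor path contains an unconditioned collider, so every path is already blocked with the empty conditioning set:
  P1: blocked at collider gamma (neither it nor any descendant is in the conditioning set).
  P2: blocked at collider gamma (neither it nor any descendant is in the conditioning set).
  P3: blocked at collider gamma (neither it nor any descendant is in the conditioning set).
  P4: blocked at collider gamma (neither it nor any descendant is in the conditioning set).
The empty set is therefore the unique smallest valid set.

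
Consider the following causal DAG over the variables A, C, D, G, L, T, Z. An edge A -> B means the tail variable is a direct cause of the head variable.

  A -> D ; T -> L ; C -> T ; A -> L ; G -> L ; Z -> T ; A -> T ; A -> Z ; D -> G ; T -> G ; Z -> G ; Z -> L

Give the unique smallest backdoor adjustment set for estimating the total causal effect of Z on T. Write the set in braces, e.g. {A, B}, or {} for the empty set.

Variables eligible for adjustment (non-descendants of Z, excluding Z and T): {A, C, D}.
Backdoor paths from Z to T:
  P1: Z <- A -> D -> G <- T
  P2: Z <- A -> D -> G -> L <- T
  P3: Z <- A -> T
  P4: Z <- A -> L <- T
  P5: Z <- A -> L <- G <- T
The empty set is not sufficient: P3 (Z <- A -> T) has no collider blocking it and no conditioned non-collider, so it is open.
Try {A}:
  P1: blocked at fork node A ∈ conditioning set.
  P2: blocked at fork node A ∈ conditioning set.
  P3: blocked at fork node A ∈ conditioning set.
  P4: blocked at fork node A ∈ conditioning set.
  P5: blocked at fork node A ∈ conditioning set.
{A} contains no descendant of Z and blocks every backdoor path.
No other singleton works — e.g. {C} leaves P3 open — so {A} is the unique smallest valid adjustment set.

{A}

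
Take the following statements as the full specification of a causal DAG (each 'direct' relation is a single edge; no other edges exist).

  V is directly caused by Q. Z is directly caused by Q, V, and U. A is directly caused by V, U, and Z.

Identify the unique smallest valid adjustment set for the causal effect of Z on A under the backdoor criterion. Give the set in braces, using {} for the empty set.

Variables eligible for adjustment (non-descendants of Z, excluding Z and A): {Q, U, V}.
Backdoor paths from Z to A:
  P1: Z <- U -> A
  P2: Z <- Q -> V -> A
  P3: Z <- V -> A
The empty set is not sufficient: P1 (Z <- U -> A) has no collider blocking it and no conditioned non-collider, so it is open.
Try {U, V}:
  P1: blocked at fork node U ∈ conditioning set.
  P2: blocked at chain node V ∈ conditioning set.
  P3: blocked at fork node V ∈ conditioning set.
{U, V} contains no descendant of Z and blocks every backdoor path.
Every element of {U, V} is needed (dropping U leaves P1 open; dropping V leaves P2 open), so no proper subset is valid.
Among all size-2 subsets of the eligible variables, only {U, V} blocks every backdoor path, so it is the unique smallest valid adjustment set.

{U, V}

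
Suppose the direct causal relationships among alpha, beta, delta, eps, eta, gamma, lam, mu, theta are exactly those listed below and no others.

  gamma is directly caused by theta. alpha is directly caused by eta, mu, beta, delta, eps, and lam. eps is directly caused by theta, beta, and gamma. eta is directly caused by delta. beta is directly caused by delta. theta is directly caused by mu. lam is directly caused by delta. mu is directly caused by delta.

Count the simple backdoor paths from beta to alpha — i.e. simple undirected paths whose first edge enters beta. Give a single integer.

6

A backdoor path from beta to alpha is any simple undirected path whose first edge points into beta (i.e. leaves beta via a parent).
Parents of beta: {delta}.
Enumerating:
  P1: beta <- delta -> mu -> theta -> gamma -> eps -> alpha
  P2: beta <- delta -> mu -> theta -> eps -> alpha
  P3: beta <- delta -> mu -> alpha
  P4: beta <- delta -> lam -> alpha
  P5: beta <- delta -> eta -> alpha
  P6: beta <- delta -> alpha
That exhausts the simple backdoor paths. Count: 6.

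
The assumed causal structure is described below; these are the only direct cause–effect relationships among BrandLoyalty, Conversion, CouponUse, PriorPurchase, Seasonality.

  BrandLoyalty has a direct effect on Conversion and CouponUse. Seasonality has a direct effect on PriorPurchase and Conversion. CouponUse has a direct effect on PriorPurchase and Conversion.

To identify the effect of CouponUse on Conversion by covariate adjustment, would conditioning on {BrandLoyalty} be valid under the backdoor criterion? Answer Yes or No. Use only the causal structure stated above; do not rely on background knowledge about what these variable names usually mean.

Backdoor paths from CouponUse to Conversion (paths whose first edge points into CouponUse):
  P1: CouponUse <- BrandLoyalty -> Conversion
Condition 1 (no descendant of CouponUse in the set): holds — descendants of CouponUse are {Conversion, PriorPurchase}; none are in {BrandLoyalty}.
Condition 2 (every backdoor path blocked by {BrandLoyalty}):
  P1: blocked at fork node BrandLoyalty ∈ conditioning set.
{BrandLoyalty} satisfies the backdoor criterion.

Yes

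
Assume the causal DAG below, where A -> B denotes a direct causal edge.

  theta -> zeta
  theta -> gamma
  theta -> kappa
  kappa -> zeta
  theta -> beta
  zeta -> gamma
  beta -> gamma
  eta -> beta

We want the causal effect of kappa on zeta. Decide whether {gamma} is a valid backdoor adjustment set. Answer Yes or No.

Backdoor paths from kappa to zeta (paths whose first edge points into kappa):
  P1: kappa <- theta -> beta -> gamma <- zeta
  P2: kappa <- theta -> zeta
  P3: kappa <- theta -> gamma <- zeta
Condition 1 (no descendant of kappa in the set): FAILS — gamma is a descendant of kappa.
Condition 2 (every backdoor path blocked by {gamma}):
  P1: open — collider(s) gamma are conditioned on (or have a conditioned descendant) and no non-collider on the path is in the set.
  P2: open — no interior node is in the conditioning set.
  P3: open — collider(s) gamma are conditioned on (or have a conditioned descendant) and no non-collider on the path is in the set.
{gamma} does not satisfy the backdoor criterion.

No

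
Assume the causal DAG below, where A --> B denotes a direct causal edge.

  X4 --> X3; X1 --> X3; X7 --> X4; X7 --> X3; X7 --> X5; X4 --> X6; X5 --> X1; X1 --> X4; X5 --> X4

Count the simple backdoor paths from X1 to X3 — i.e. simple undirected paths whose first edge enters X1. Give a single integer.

4

A backdoor path from X1 to X3 is any simple undirected path whose first edge points into X1 (i.e. leaves X1 via a parent).
Parents of X1: {X5}.
Enumerating:
  P1: X1 <- X5 <- X7 -> X4 -> X3
  P2: X1 <- X5 <- X7 -> X3
  P3: X1 <- X5 -> X4 <- X7 -> X3
  P4: X1 <- X5 -> X4 -> X3
That exhausts the simple backdoor paths. Count: 4.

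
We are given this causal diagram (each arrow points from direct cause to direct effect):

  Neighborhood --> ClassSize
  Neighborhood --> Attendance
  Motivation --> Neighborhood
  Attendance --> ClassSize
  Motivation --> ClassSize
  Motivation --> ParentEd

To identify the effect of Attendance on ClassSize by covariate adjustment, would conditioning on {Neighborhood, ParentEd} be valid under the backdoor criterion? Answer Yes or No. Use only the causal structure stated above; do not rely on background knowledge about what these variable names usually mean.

Backdoor paths from Attendance to ClassSize (paths whose first edge points into Attendance):
  P1: Attendance <- Neighborhood <- Motivation -> ClassSize
  P2: Attendance <- Neighborhood -> ClassSize
Condition 1 (no descendant of Attendance in the set): holds — descendants of Attendance are {ClassSize}; none are in {Neighborhood, ParentEd}.
Condition 2 (every backdoor path blocked by {Neighborhood, ParentEd}):
  P1: blocked at chain node Neighborhood ∈ conditioning set.
  P2: blocked at fork node Neighborhood ∈ conditioning set.
{Neighborhood, ParentEd} satisfies the backdoor criterion.

Yes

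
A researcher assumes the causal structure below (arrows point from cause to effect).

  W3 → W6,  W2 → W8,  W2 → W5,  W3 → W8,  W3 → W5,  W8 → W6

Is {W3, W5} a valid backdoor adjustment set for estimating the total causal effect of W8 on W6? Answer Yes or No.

Backdoor paths from W8 to W6 (paths whose first edge points into W8):
  P1: W8 <- W2 -> W5 <- W3 -> W6
  P2: W8 <- W3 -> W6
Condition 1 (no descendant of W8 in the set): holds — descendants of W8 are {W6}; none are in {W3, W5}.
Condition 2 (every backdoor path blocked by {W3, W5}):
  P1: blocked at fork node W3 ∈ conditioning set.
  P2: blocked at fork node W3 ∈ conditioning set.
{W3, W5} satisfies the backdoor criterion.

Yes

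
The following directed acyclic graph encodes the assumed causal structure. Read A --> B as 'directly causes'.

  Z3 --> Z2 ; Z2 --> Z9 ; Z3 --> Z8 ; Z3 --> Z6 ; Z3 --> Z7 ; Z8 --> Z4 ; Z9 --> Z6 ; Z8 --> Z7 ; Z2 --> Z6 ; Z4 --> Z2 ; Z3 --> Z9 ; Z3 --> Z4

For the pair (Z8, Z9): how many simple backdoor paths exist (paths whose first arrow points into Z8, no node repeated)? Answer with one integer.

7

A backdoor path from Z8 to Z9 is any simple undirected path whose first edge points into Z8 (i.e. leaves Z8 via a parent).
Parents of Z8: {Z3}.
Enumerating:
  P1: Z8 <- Z3 -> Z4 -> Z2 -> Z9
  P2: Z8 <- Z3 -> Z4 -> Z2 -> Z6 <- Z9
  P3: Z8 <- Z3 -> Z2 -> Z9
  P4: Z8 <- Z3 -> Z2 -> Z6 <- Z9
  P5: Z8 <- Z3 -> Z9
  P6: Z8 <- Z3 -> Z6 <- Z2 -> Z9
  P7: Z8 <- Z3 -> Z6 <- Z9
That exhausts the simple backdoor paths. Count: 7.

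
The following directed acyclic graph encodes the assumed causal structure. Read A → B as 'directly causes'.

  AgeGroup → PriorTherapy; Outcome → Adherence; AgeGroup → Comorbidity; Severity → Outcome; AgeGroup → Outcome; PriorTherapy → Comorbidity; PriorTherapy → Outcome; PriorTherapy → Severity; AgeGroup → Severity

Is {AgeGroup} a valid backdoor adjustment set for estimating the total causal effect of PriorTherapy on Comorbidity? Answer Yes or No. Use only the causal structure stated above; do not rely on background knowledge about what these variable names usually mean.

Yes

Backdoor paths from PriorTherapy to Comorbidity (paths whose first edge points into PriorTherapy):
  P1: PriorTherapy <- AgeGroup -> Comorbidity
Condition 1 (no descendant of PriorTherapy in the set): holds — descendants of PriorTherapy are {Adherence, Comorbidity, Outcome, Severity}; none are in {AgeGroup}.
Condition 2 (every backdoor path blocked by {AgeGroup}):
  P1: blocked at fork node AgeGroup ∈ conditioning set.
{AgeGroup} satisfies the backdoor criterion.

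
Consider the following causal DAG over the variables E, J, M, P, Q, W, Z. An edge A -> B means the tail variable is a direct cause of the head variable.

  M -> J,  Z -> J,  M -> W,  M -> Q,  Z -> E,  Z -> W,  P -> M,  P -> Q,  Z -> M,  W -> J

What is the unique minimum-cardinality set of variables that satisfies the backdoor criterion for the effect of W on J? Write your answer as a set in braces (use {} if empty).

{M, Z}

Variables eligible for adjustment (non-descendants of W, excluding W and J): {E, M, P, Q, Z}.
Backdoor paths from W to J:
  P1: W <- Z -> M -> J
  P2: W <- Z -> J
  P3: W <- M <- Z -> J
  P4: W <- M -> J
The empty set is not sufficient: P1 (W <- Z -> M -> J) has no collider blocking it and no conditioned non-collider, so it is open.
Try {M, Z}:
  P1: blocked at fork node Z ∈ conditioning set.
  P2: blocked at fork node Z ∈ conditioning set.
  P3: blocked at chain node M ∈ conditioning set.
  P4: blocked at fork node M ∈ conditioning set.
{M, Z} contains no descendant of W and blocks every backdoor path.
Every element of {M, Z} is needed (dropping M leaves P4 open; dropping Z leaves P2 open), so no proper subset is valid.
Among all size-2 subsets of the eligible variables, only {M, Z} blocks every backdoor path, so it is the unique smallest valid adjustment set.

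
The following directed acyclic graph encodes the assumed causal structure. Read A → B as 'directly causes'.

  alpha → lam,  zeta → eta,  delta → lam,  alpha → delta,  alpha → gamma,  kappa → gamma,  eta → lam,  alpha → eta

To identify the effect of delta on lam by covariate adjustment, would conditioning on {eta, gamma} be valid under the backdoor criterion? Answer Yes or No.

No

Backdoor paths from delta to lam (paths whose first edge points into delta):
  P1: delta <- alpha -> eta -> lam
  P2: delta <- alpha -> lam
Condition 1 (no descendant of delta in the set): holds — descendants of delta are {lam}; none are in {eta, gamma}.
Condition 2 (every backdoor path blocked by {eta, gamma}):
  P1: blocked at chain node eta ∈ conditioning set.
  P2: open — no interior node is in the conditioning set.
{eta, gamma} does not satisfy the backdoor criterion.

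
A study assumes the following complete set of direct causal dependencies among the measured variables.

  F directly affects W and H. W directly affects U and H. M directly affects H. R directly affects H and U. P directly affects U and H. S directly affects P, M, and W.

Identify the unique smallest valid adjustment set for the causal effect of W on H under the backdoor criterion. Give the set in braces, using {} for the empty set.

{F, S}

Variables eligible for adjustment (non-descendants of W, excluding W and H): {F, M, P, R, S}.
Backdoor paths from W to H:
  P1: W <- S -> P -> H
  P2: W <- S -> P -> U <- R -> H
  P3: W <- S -> M -> H
  P4: W <- F -> H
The empty set is not sufficient: P1 (W <- S -> P -> H) has no collider blocking it and no conditioned non-collider, so it is open.
Try {F, S}:
  P1: blocked at fork node S ∈ conditioning set.
  P2: blocked at fork node S ∈ conditioning set.
  P3: blocked at fork node S ∈ conditioning set.
  P4: blocked at fork node F ∈ conditioning set.
{F, S} contains no descendant of W and blocks every backdoor path.
Every element of {F, S} is needed (dropping F leaves P4 open; dropping S leaves P1 open), so no proper subset is valid.
Among all size-2 subsets of the eligible variables, only {F, S} blocks every backdoor path, so it is the unique smallest valid adjustment set.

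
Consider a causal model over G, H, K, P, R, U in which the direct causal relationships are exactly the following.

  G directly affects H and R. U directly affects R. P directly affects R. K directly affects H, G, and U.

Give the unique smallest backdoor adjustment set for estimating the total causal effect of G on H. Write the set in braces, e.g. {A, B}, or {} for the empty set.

Variables eligible for adjustment (non-descendants of G, excluding G and H): {K, P, U}.
Backdoor paths from G to H:
  P1: G <- K -> H
The empty set is not sufficient: P1 (G <- K -> H) has no collider blocking it and no conditioned non-collider, so it is open.
Try {K}:
  P1: blocked at fork node K ∈ conditioning set.
{K} contains no descendant of G and blocks every backdoor path.
No other singleton works — e.g. {P} leaves P1 open — so {K} is the unique smallest valid adjustment set.

{K}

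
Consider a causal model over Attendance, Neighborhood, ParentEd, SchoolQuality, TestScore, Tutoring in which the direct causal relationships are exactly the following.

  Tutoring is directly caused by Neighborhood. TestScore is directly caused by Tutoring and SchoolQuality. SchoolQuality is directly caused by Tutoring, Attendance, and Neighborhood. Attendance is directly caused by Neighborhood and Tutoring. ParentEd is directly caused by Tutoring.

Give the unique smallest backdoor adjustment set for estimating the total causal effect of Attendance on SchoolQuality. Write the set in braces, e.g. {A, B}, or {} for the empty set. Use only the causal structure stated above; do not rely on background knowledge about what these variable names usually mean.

{Neighborhood, Tutoring}

Variables eligible for adjustment (non-descendants of Attendance, excluding Attendance and SchoolQuality): {Neighborhood, ParentEd, Tutoring}.
Backdoor paths from Attendance to SchoolQuality:
  P1: Attendance <- Neighborhood -> Tutoring -> SchoolQuality
  P2: Attendance <- Neighborhood -> Tutoring -> TestScore <- SchoolQuality
  P3: Attendance <- Neighborhood -> SchoolQuality
  P4: Attendance <- Tutoring <- Neighborhood -> SchoolQuality
  P5: Attendance <- Tutoring -> SchoolQuality
  P6: Attendance <- Tutoring -> TestScore <- SchoolQuality
The empty set is not sufficient: P1 (Attendance <- Neighborhood -> Tutoring -> SchoolQuality) has no collider blocking it and no conditioned non-collider, so it is open.
Try {Neighborhood, Tutoring}:
  P1: blocked at fork node Neighborhood ∈ conditioning set.
  P2: blocked at fork node Neighborhood ∈ conditioning set.
  P3: blocked at fork node Neighborhood ∈ conditioning set.
  P4: blocked at chain node Tutoring ∈ conditioning set.
  P5: blocked at fork node Tutoring ∈ conditioning set.
  P6: blocked at fork node Tutoring ∈ conditioning set.
{Neighborhood, Tutoring} contains no descendant of Attendance and blocks every backdoor path.
Every element of {Neighborhood, Tutoring} is needed (dropping Neighborhood leaves P3 open; dropping Tutoring leaves P5 open), so no proper subset is valid.
Among all size-2 subsets of the eligible variables, only {Neighborhood, Tutoring} blocks every backdoor path, so it is the unique smallest valid adjustment set.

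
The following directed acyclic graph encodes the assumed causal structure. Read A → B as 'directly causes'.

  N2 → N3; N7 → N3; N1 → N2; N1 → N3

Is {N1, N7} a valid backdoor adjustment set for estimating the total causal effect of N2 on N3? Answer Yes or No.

Yes

Backdoor paths from N2 to N3 (paths whose first edge points into N2):
  P1: N2 <- N1 -> N3
Condition 1 (no descendant of N2 in the set): holds — descendants of N2 are {N3}; none are in {N1, N7}.
Condition 2 (every backdoor path blocked by {N1, N7}):
  P1: blocked at fork node N1 ∈ conditioning set.
{N1, N7} satisfies the backdoor criterion.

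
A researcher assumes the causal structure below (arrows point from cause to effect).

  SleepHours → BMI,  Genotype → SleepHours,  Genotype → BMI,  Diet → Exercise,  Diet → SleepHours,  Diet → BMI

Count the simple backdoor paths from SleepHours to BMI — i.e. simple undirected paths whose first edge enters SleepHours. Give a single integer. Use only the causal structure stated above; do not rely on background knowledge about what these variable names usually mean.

A backdoor path from SleepHours to BMI is any simple undirected path whose first edge points into SleepHours (i.e. leaves SleepHours via a parent).
Parents of SleepHours: {Diet, Genotype}.
Enumerating:
  P1: SleepHours <- Genotype -> BMI
  P2: SleepHours <- Diet -> BMI
That exhausts the simple backdoor paths. Count: 2.

2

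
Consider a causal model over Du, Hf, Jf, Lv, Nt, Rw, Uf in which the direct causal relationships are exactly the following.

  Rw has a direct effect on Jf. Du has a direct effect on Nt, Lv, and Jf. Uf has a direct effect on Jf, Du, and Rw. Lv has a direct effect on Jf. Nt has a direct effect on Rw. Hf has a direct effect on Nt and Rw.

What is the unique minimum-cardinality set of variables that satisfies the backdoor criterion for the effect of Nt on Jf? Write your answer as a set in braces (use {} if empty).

{Du, Hf}

Variables eligible for adjustment (non-descendants of Nt, excluding Nt and Jf): {Du, Hf, Lv, Uf}.
Backdoor paths from Nt to Jf:
  P1: Nt <- Hf -> Rw <- Uf -> Du -> Lv -> Jf
  P2: Nt <- Hf -> Rw <- Uf -> Du -> Jf
  P3: Nt <- Hf -> Rw <- Uf -> Jf
  P4: Nt <- Hf -> Rw -> Jf
  P5: Nt <- Du <- Uf -> Rw -> Jf
  P6: Nt <- Du <- Uf -> Jf
  P7: Nt <- Du -> Lv -> Jf
  P8: Nt <- Du -> Jf
The empty set is not sufficient: P4 (Nt <- Hf -> Rw -> Jf) has no collider blocking it and no conditioned non-collider, so it is open.
Try {Du, Hf}:
  P1: blocked at fork node Hf ∈ conditioning set.
  P2: blocked at fork node Hf ∈ conditioning set.
  P3: blocked at fork node Hf ∈ conditioning set.
  P4: blocked at fork node Hf ∈ conditioning set.
  P5: blocked at chain node Du ∈ conditioning set.
  P6: blocked at chain node Du ∈ conditioning set.
  P7: blocked at fork node Du ∈ conditioning set.
  P8: blocked at fork node Du ∈ conditioning set.
{Du, Hf} contains no descendant of Nt and blocks every backdoor path.
Every element of {Du, Hf} is needed (dropping Du leaves P5 open; dropping Hf leaves P4 open), so no proper subset is valid.
Among all size-2 subsets of the eligible variables, only {Du, Hf} blocks every backdoor path, so it is the unique smallest valid adjustment set.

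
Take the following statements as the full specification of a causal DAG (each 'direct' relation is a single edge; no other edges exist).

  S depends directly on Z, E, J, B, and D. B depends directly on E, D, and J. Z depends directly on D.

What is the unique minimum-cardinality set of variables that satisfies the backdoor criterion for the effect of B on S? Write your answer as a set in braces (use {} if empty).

Variables eligible for adjustment (non-descendants of B, excluding B and S): {D, E, J, Z}.
Backdoor paths from B to S:
  P1: B <- D -> Z -> S
  P2: B <- D -> S
  P3: B <- E -> S
  P4: B <- J -> S
The empty set is not sufficient: P1 (B <- D -> Z -> S) has no collider blocking it and no conditioned non-collider, so it is open.
Try {D, E, J}:
  P1: blocked at fork node D ∈ conditioning set.
  P2: blocked at fork node D ∈ conditioning set.
  P3: blocked at fork node E ∈ conditioning set.
  P4: blocked at fork node J ∈ conditioning set.
{D, E, J} contains no descendant of B and blocks every backdoor path.
Every element of {D, E, J} is needed (dropping D leaves P1 open; dropping E leaves P3 open; dropping J leaves P4 open), so no proper subset is valid.
Among all size-3 subsets of the eligible variables, only {D, E, J} blocks every backdoor path, so it is the unique smallest valid adjustment set.

{D, E, J}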